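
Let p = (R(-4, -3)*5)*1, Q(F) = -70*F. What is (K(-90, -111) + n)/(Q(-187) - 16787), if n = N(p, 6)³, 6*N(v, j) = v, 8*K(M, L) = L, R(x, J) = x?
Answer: 10997/798552 ≈ 0.013771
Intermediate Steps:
K(M, L) = L/8
p = -20 (p = -4*5*1 = -20*1 = -20)
N(v, j) = v/6
n = -1000/27 (n = ((⅙)*(-20))³ = (-10/3)³ = -1000/27 ≈ -37.037)
(K(-90, -111) + n)/(Q(-187) - 16787) = ((⅛)*(-111) - 1000/27)/(-70*(-187) - 16787) = (-111/8 - 1000/27)/(13090 - 16787) = -10997/216/(-3697) = -10997/216*(-1/3697) = 10997/798552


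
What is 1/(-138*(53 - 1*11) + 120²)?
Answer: 1/8604 ≈ 0.00011622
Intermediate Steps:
1/(-138*(53 - 1*11) + 120²) = 1/(-138*(53 - 11) + 14400) = 1/(-138*42 + 14400) = 1/(-5796 + 14400) = 1/8604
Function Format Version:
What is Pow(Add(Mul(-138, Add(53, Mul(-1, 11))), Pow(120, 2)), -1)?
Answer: Rational(1, 8604) ≈ 0.00011622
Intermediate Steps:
Pow(Add(Mul(-138, Add(53, Mul(-1, 11))), Pow(120, 2)), -1) = Pow(Add(Mul(-138, Add(53, -11)), 14400), -1) = Pow(Add(Mul(-138, 42), 14400), -1) = Pow(Add(-5796, 14400), -1) = Pow(8604, -1) = Rational(1, 8604)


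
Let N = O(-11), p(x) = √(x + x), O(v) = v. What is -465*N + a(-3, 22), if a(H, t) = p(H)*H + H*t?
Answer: 5049 - 3*I*√6 ≈ 5049.0 - 7.3485*I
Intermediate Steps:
p(x) = √2*√x (p(x) = √(2*x) = √2*√x)
N = -11
a(H, t) = H*t + √2*H^(3/2) (a(H, t) = (√2*√H)*H + H*t = √2*H^(3/2) + H*t = H*t + √2*H^(3/2))
-465*N + a(-3, 22) = -465*(-11) - 3*(22 + √2*√(-3)) = 5115 - 3*(22 + √2*(I*√3)) = 5115 - 3*(22 + I*√6) = 5115 + (-66 - 3*I*√6) = 5049 - 3*I*√6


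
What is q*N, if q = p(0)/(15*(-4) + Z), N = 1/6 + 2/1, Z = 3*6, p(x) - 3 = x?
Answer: -13/84 ≈ -0.15476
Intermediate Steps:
p(x) = 3 + x
Z = 18
N = 13/6 (N = 1*(1/6) + 2*1 = 1/6 + 2 = 13/6 ≈ 2.1667)
q = -1/14 (q = (3 + 0)/(15*(-4) + 18) = 3/(-60 + 18) = 3/(-42) = 3*(-1/42) = -1/14 ≈ -0.071429)
q*N = -1/14*13/6 = -13/84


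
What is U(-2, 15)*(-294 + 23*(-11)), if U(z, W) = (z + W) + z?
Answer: -6017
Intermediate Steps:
U(z, W) = W + 2*z (U(z, W) = (W + z) + z = W + 2*z)
U(-2, 15)*(-294 + 23*(-11)) = (15 + 2*(-2))*(-294 + 23*(-11)) = (15 - 4)*(-294 - 253) = 11*(-547) = -6017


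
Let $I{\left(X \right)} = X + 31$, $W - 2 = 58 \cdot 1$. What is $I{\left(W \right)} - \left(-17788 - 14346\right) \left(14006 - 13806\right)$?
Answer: $6426891$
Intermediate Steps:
$W = 60$ ($W = 2 + 58 \cdot 1 = 2 + 58 = 60$)
$I{\left(X \right)} = 31 + X$
$I{\left(W \right)} - \left(-17788 - 14346\right) \left(14006 - 13806\right) = \left(31 + 60\right) - \left(-17788 - 14346\right) \left(14006 - 13806\right) = 91 - \left(-32134\right) 200 = 91 - -6426800 = 91 + 6426800 = 6426891$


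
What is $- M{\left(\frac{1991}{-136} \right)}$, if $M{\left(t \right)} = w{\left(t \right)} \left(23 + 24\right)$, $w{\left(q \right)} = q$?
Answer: $\frac{93577}{136} \approx 688.07$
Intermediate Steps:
$M{\left(t \right)} = 47 t$ ($M{\left(t \right)} = t \left(23 + 24\right) = t 47 = 47 t$)
$- M{\left(\frac{1991}{-136} \right)} = - 47 \frac{1991}{-136} = - 47 \cdot 1991 \left(- \frac{1}{136}\right) = - \frac{47 \left(-1991\right)}{136} = \left(-1\right) \left(- \frac{93577}{136}\right) = \frac{93577}{136}$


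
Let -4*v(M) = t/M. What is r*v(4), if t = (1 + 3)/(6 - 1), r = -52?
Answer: 13/5 ≈ 2.6000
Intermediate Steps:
t = ⅘ (t = 4/5 = 4*(⅕) = ⅘ ≈ 0.80000)
v(M) = -1/(5*M)
r*v(4) = -(-52)/(5*4) = -52*(-1/20) = 13/5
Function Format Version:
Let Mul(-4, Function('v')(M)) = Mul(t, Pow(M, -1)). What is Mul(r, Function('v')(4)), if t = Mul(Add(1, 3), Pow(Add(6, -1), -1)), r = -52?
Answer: Rational(13, 5) ≈ 2.6000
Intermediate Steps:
t = Rational(4, 5) (t = Mul(4, Pow(5, -1)) = Mul(4, Rational(1, 5)) = Rational(4, 5) ≈ 0.80000)
Function('v')(M) = Mul(Rational(-1, 5), Pow(M, -1)) (Function('v')(M) = Mul(Rational(-1, 4), Mul(Rational(4, 5), Pow(M, -1))) = Mul(Rational(-1, 5), Pow(M, -1)))
Mul(r, Function('v')(4)) = Mul(-52, Mul(Rational(-1, 5), Pow(4, -1))) = Mul(-52, Mul(Rational(-1, 5), Rational(1, 4))) = Mul(-52, Rational(-1, 20)) = Rational(13, 5)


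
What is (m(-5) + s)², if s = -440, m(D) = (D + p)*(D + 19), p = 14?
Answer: 98596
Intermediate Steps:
m(D) = (14 + D)*(19 + D) (m(D) = (D + 14)*(D + 19) = (14 + D)*(19 + D))
(m(-5) + s)² = ((266 + (-5)² + 33*(-5)) - 440)² = ((266 + 25 - 165) - 440)² = (126 - 440)² = (-314)² = 98596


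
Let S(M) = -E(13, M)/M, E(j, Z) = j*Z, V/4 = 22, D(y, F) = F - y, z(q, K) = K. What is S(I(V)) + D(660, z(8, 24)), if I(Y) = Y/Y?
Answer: -649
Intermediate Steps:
V = 88 (V = 4*22 = 88)
I(Y) = 1
E(j, Z) = Z*j
S(M) = -13 (S(M) = -M*13/M = -13*M/M = -1*13 = -13)
S(I(V)) + D(660, z(8, 24)) = -13 + (24 - 1*660) = -13 + (24 - 660) = -13 - 636 = -649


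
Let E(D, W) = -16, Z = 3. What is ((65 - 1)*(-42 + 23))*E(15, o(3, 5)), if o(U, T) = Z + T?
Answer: 19456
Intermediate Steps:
o(U, T) = 3 + T
((65 - 1)*(-42 + 23))*E(15, o(3, 5)) = ((65 - 1)*(-42 + 23))*(-16) = (64*(-19))*(-16) = -1216*(-16) = 19456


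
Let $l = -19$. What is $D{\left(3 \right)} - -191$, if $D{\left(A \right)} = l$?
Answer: $172$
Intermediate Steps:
$D{\left(A \right)} = -19$
$D{\left(3 \right)} - -191 = -19 - -191 = -19 + 191 = 172$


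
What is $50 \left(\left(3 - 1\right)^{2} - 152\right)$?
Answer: $-7400$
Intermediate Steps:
$50 \left(\left(3 - 1\right)^{2} - 152\right) = 50 \left(2^{2} - 152\right) = 50 \left(4 - 152\right) = 50 \left(-148\right) = -7400$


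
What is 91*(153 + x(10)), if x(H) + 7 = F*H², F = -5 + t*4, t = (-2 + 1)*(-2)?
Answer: 40586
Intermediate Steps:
t = 2 (t = -1*(-2) = 2)
F = 3 (F = -5 + 2*4 = -5 + 8 = 3)
x(H) = -7 + 3*H²
91*(153 + x(10)) = 91*(153 + (-7 + 3*10²)) = 91*(153 + (-7 + 3*100)) = 91*(153 + (-7 + 300)) = 91*(153 + 293) = 91*446 = 40586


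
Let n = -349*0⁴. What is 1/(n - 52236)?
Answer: -1/52236 ≈ -1.9144e-5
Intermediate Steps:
n = 0 (n = -349*0 = 0)
1/(n - 52236) = 1/(0 - 52236) = 1/(-52236) = -1/52236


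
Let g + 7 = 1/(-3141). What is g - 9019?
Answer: -28350667/3141 ≈ -9026.0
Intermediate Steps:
g = -21988/3141 (g = -7 + 1/(-3141) = -7 - 1/3141 = -21988/3141 ≈ -7.0003)
g - 9019 = -21988/3141 - 9019 = -28350667/3141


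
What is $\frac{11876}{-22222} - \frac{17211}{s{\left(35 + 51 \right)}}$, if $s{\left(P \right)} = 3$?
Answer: $- \frac{63749745}{11111} \approx -5737.5$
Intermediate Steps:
$\frac{11876}{-22222} - \frac{17211}{s{\left(35 + 51 \right)}} = \frac{11876}{-22222} - \frac{17211}{3} = 11876 \left(- \frac{1}{22222}\right) - 5737 = - \frac{5938}{11111} - 5737 = - \frac{63749745}{11111}$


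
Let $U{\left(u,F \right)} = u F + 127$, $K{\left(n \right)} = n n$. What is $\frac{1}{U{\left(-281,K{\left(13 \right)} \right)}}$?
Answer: $- \frac{1}{47362} \approx -2.1114 \cdot 10^{-5}$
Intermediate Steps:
$K{\left(n \right)} = n^{2}$
$U{\left(u,F \right)} = 127 + F u$ ($U{\left(u,F \right)} = F u + 127 = 127 + F u$)
$\frac{1}{U{\left(-281,K{\left(13 \right)} \right)}} = \frac{1}{127 + 13^{2} \left(-281\right)} = \frac{1}{127 + 169 \left(-281\right)} = \frac{1}{127 - 47489} = \frac{1}{-47362} = - \frac{1}{47362}$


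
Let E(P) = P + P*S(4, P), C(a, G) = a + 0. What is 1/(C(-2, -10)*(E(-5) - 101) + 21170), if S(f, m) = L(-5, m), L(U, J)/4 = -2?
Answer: 1/21302 ≈ 4.6944e-5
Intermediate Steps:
C(a, G) = a
L(U, J) = -8 (L(U, J) = 4*(-2) = -8)
S(f, m) = -8
E(P) = -7*P (E(P) = P + P*(-8) = P - 8*P = -7*P)
1/(C(-2, -10)*(E(-5) - 101) + 21170) = 1/(-2*(-7*(-5) - 101) + 21170) = 1/(-2*(35 - 101) + 21170) = 1/(-2*(-66) + 21170) = 1/(132 + 21170) = 1/21302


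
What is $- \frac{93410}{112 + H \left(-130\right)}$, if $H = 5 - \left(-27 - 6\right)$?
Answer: $\frac{46705}{2414} \approx 19.348$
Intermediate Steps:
$H = 38$ ($H = 5 - -33 = 5 + 33 = 38$)
$- \frac{93410}{112 + H \left(-130\right)} = - \frac{93410}{112 + 38 \left(-130\right)} = - \frac{93410}{112 - 4940} = - \frac{93410}{-4828} = \left(-93410\right) \left(- \frac{1}{4828}\right) = \frac{46705}{2414}$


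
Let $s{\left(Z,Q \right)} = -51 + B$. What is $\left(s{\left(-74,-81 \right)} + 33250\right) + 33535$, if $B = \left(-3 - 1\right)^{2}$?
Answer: $66750$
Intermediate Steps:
$B = 16$ ($B = \left(-4\right)^{2} = 16$)
$s{\left(Z,Q \right)} = -35$ ($s{\left(Z,Q \right)} = -51 + 16 = -35$)
$\left(s{\left(-74,-81 \right)} + 33250\right) + 33535 = \left(-35 + 33250\right) + 33535 = 33215 + 33535 = 66750$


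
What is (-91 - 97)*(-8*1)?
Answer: 1504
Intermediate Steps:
(-91 - 97)*(-8*1) = -188*(-8) = 1504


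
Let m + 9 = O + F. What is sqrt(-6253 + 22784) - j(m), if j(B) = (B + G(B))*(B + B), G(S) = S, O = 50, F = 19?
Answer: -14400 + sqrt(16531) ≈ -14271.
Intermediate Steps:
m = 60 (m = -9 + (50 + 19) = -9 + 69 = 60)
j(B) = 4*B**2 (j(B) = (B + B)*(B + B) = (2*B)*(2*B) = 4*B**2)
sqrt(-6253 + 22784) - j(m) = sqrt(-6253 + 22784) - 4*60**2 = sqrt(16531) - 4*3600 = sqrt(16531) - 1*14400 = sqrt(16531) - 14400 = -14400 + sqrt(16531)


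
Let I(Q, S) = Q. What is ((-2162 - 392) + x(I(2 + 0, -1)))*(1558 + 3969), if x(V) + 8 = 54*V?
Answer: -13563258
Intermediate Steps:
x(V) = -8 + 54*V
((-2162 - 392) + x(I(2 + 0, -1)))*(1558 + 3969) = ((-2162 - 392) + (-8 + 54*(2 + 0)))*(1558 + 3969) = (-2554 + (-8 + 54*2))*5527 = (-2554 + (-8 + 108))*5527 = (-2554 + 100)*5527 = -2454*5527 = -13563258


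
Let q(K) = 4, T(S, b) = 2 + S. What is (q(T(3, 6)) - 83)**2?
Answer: 6241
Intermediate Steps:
(q(T(3, 6)) - 83)**2 = (4 - 83)**2 = (-79)**2 = 6241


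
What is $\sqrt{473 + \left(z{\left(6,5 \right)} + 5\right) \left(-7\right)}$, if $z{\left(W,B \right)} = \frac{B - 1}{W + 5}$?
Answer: $\frac{\sqrt{52690}}{11} \approx 20.868$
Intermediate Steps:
$z{\left(W,B \right)} = \frac{-1 + B}{5 + W}$
$\sqrt{473 + \left(z{\left(6,5 \right)} + 5\right) \left(-7\right)} = \sqrt{473 + \left(\frac{-1 + 5}{5 + 6} + 5\right) \left(-7\right)} = \sqrt{473 + \left(\frac{1}{11} \cdot 4 + 5\right) \left(-7\right)} = \sqrt{473 + \left(\frac{4}{11} + 5\right) \left(-7\right)} = \sqrt{473 + \frac{59}{11} \left(-7\right)} = \sqrt{473 - \frac{413}{11}} = \sqrt{\frac{4790}{11}} = \frac{\sqrt{52690}}{11}$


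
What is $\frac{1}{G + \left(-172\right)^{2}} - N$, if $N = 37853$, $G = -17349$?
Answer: $- \frac{463131454}{12235} \approx -37853.0$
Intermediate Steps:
$\frac{1}{G + \left(-172\right)^{2}} - N = \frac{1}{-17349 + \left(-172\right)^{2}} - 37853 = \frac{1}{-17349 + 29584} - 37853 = \frac{1}{12235} - 37853 = - \frac{463131454}{12235}$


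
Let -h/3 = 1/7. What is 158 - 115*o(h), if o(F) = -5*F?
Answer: -619/7 ≈ -88.429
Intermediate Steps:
h = -3/7 ≈ -0.42857
158 - 115*o(h) = 158 - (-575)*(-3)/7 = 158 - 115*15/7 = 158 - 1725/7 = -619/7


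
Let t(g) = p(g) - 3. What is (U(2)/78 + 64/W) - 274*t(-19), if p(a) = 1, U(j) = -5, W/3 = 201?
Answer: 8592203/15678 ≈ 548.04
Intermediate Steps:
W = 603 (W = 3*201 = 603)
t(g) = -2 (t(g) = 1 - 3 = -2)
(U(2)/78 + 64/W) - 274*t(-19) = (-5/78 + 64/603) - 274*(-2) = (-5*1/78 + 64*(1/603)) + 548 = (-5/78 + 64/603) + 548 = 659/15678 + 548 = 8592203/15678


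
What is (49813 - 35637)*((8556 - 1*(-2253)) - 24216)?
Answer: -190057632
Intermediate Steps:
(49813 - 35637)*((8556 - 1*(-2253)) - 24216) = 14176*((8556 + 2253) - 24216) = 14176*(10809 - 24216) = 14176*(-13407) = -190057632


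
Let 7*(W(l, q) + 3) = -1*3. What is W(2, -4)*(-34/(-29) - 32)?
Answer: 21456/203 ≈ 105.69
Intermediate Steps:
W(l, q) = -24/7 (W(l, q) = -3 + (-1*3)/7 = -3 + (⅐)*(-3) = -3 - 3/7 = -24/7)
W(2, -4)*(-34/(-29) - 32) = -24*(-34/(-29) - 32)/7 = -24*(-34*(-1/29) - 32)/7 = -24*(34/29 - 32)/7 = -24/7*(-894/29) = 21456/203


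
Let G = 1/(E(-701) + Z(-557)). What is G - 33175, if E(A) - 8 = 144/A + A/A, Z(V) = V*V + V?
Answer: -7202301025274/217100257 ≈ -33175.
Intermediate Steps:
Z(V) = V + V**2 (Z(V) = V**2 + V = V + V**2)
E(A) = 9 + 144/A (E(A) = 8 + (144/A + A/A) = 8 + (144/A + 1) = 8 + (1 + 144/A) = 9 + 144/A)
G = 701/217100257 (G = 1/((9 + 144/(-701)) - 557*(1 - 557)) = 1/((9 + 144*(-1/701)) - 557*(-556)) = 1/((9 - 144/701) + 309692) = 1/(6165/701 + 309692) = 1/(217100257/701) = 701/217100257 ≈ 3.2289e-6)
G - 33175 = 701/217100257 - 33175 = -7202301025274/217100257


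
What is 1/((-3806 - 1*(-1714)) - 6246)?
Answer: -1/8338 ≈ -0.00011993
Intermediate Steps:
1/((-3806 - 1*(-1714)) - 6246) = 1/((-3806 + 1714) - 6246) = 1/(-2092 - 6246) = 1/(-8338) = -1/8338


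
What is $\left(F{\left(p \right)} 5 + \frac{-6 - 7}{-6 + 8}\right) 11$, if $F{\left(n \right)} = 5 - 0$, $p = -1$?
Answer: $\frac{407}{2} \approx 203.5$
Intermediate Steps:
$F{\left(n \right)} = 5$ ($F{\left(n \right)} = 5 + 0 = 5$)
$\left(F{\left(p \right)} 5 + \frac{-6 - 7}{-6 + 8}\right) 11 = \left(5 \cdot 5 + \frac{-6 - 7}{-6 + 8}\right) 11 = \left(25 - \frac{13}{2}\right) 11 = \frac{37}{2} \cdot 11 = \frac{407}{2}$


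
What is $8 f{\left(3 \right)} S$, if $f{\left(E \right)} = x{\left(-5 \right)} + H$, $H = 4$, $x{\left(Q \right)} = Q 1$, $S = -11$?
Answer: $88$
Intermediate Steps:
$x{\left(Q \right)} = Q$
$f{\left(E \right)} = -1$ ($f{\left(E \right)} = -5 + 4 = -1$)
$8 f{\left(3 \right)} S = 8 \left(-1\right) \left(-11\right) = \left(-8\right) \left(-11\right) = 88$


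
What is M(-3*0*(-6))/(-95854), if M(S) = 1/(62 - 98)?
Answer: 1/3450744 ≈ 2.8979e-7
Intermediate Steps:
M(S) = -1/36 (M(S) = 1/(-36) = -1/36)
M(-3*0*(-6))/(-95854) = -1/36/(-95854) = -1/36*(-1/95854) = 1/3450744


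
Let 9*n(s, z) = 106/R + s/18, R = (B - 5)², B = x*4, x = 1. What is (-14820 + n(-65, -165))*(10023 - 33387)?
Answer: 3113898106/9 ≈ 3.4599e+8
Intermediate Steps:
B = 4 (B = 1*4 = 4)
R = 1 (R = (4 - 5)² = (-1)² = 1)
n(s, z) = 106/9 + s/162 (n(s, z) = (106/1 + s/18)/9 = (106*1 + s*(1/18))/9 = (106 + s/18)/9 = 106/9 + s/162)
(-14820 + n(-65, -165))*(10023 - 33387) = (-14820 + (106/9 + (1/162)*(-65)))*(10023 - 33387) = (-14820 + (106/9 - 65/162))*(-23364) = (-14820 + 1843/162)*(-23364) = -2398997/162*(-23364) = 3113898106/9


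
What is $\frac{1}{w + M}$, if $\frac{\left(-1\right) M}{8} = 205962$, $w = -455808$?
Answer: $- \frac{1}{2103504} \approx -4.754 \cdot 10^{-7}$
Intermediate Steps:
$M = -1647696$ ($M = \left(-8\right) 205962 = -1647696$)
$\frac{1}{w + M} = \frac{1}{-455808 - 1647696} = \frac{1}{-2103504} = - \frac{1}{2103504}$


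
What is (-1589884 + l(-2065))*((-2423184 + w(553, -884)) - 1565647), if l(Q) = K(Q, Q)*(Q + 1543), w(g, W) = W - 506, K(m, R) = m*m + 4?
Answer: 8888286795130262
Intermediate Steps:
K(m, R) = 4 + m² (K(m, R) = m² + 4 = 4 + m²)
w(g, W) = -506 + W
l(Q) = (4 + Q²)*(1543 + Q) (l(Q) = (4 + Q²)*(Q + 1543) = (4 + Q²)*(1543 + Q))
(-1589884 + l(-2065))*((-2423184 + w(553, -884)) - 1565647) = (-1589884 + (4 + (-2065)²)*(1543 - 2065))*((-2423184 + (-506 - 884)) - 1565647) = (-1589884 + (4 + 4264225)*(-522))*((-2423184 - 1390) - 1565647) = (-1589884 + 4264229*(-522))*(-2424574 - 1565647) = (-1589884 - 2225927538)*(-3990221) = -2227517422*(-3990221) = 8888286795130262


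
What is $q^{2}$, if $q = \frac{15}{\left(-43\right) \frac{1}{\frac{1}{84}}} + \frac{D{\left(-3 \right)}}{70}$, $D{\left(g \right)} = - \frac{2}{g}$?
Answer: $\frac{9409}{326163600} \approx 2.8847 \cdot 10^{-5}$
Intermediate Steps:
$q = \frac{97}{18060}$ ($q = \frac{15}{\left(-43\right) \frac{1}{\frac{1}{84}}} + \frac{\left(-2\right) \frac{1}{-3}}{70} = \frac{15}{\left(-43\right) \frac{1}{\frac{1}{84}}} + \left(-2\right) \left(- \frac{1}{3}\right) \frac{1}{70} = \frac{15}{\left(-43\right) 84} + \frac{2}{3} \cdot \frac{1}{70} = \frac{15}{-3612} + \frac{1}{105} = 15 \left(- \frac{1}{3612}\right) + \frac{1}{105} = - \frac{5}{1204} + \frac{1}{105} = \frac{97}{18060} \approx 0.005371$)
$q^{2} = \left(\frac{97}{18060}\right)^{2} = \frac{9409}{326163600}$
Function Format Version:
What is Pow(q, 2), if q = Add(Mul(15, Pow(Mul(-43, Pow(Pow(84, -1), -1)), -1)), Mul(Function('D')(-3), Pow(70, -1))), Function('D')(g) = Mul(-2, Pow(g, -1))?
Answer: Rational(9409, 326163600) ≈ 2.8847e-5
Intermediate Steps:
q = Rational(97, 18060) (q = Add(Mul(15, Pow(Mul(-43, Pow(Pow(84, -1), -1)), -1)), Mul(Mul(-2, Pow(-3, -1)), Pow(70, -1))) = Add(Mul(15, Pow(Mul(-43, Pow(Rational(1, 84), -1)), -1)), Mul(Mul(-2, Rational(-1, 3)), Rational(1, 70))) = Add(Mul(15, Pow(Mul(-43, 84), -1)), Mul(Rational(2, 3), Rational(1, 70))) = Add(Mul(15, Pow(-3612, -1)), Rational(1, 105)) = Add(Mul(15, Rational(-1, 3612)), Rational(1, 105)) = Add(Rational(-5, 1204), Rational(1, 105)) = Rational(97, 18060) ≈ 0.0053710)
Pow(q, 2) = Pow(Rational(97, 18060), 2) = Rational(9409, 326163600)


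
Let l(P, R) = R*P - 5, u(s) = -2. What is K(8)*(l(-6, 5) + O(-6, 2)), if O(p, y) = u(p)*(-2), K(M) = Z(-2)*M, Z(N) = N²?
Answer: -992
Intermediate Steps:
K(M) = 4*M (K(M) = (-2)²*M = 4*M)
O(p, y) = 4 (O(p, y) = -2*(-2) = 4)
l(P, R) = -5 + P*R (l(P, R) = P*R - 5 = -5 + P*R)
K(8)*(l(-6, 5) + O(-6, 2)) = (4*8)*((-5 - 6*5) + 4) = 32*((-5 - 30) + 4) = 32*(-35 + 4) = 32*(-31) = -992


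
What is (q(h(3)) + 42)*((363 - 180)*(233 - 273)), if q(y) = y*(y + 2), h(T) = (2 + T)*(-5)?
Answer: -4516440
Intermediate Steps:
h(T) = -10 - 5*T
q(y) = y*(2 + y)
(q(h(3)) + 42)*((363 - 180)*(233 - 273)) = ((-10 - 5*3)*(2 + (-10 - 5*3)) + 42)*((363 - 180)*(233 - 273)) = ((-10 - 15)*(2 + (-10 - 15)) + 42)*(183*(-40)) = (-25*(2 - 25) + 42)*(-7320) = (-25*(-23) + 42)*(-7320) = (575 + 42)*(-7320) = 617*(-7320) = -4516440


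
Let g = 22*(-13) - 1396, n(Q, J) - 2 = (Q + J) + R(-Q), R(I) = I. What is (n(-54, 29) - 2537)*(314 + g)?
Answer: 3428208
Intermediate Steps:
n(Q, J) = 2 + J (n(Q, J) = 2 + ((Q + J) - Q) = 2 + ((J + Q) - Q) = 2 + J)
g = -1682 (g = -286 - 1396 = -1682)
(n(-54, 29) - 2537)*(314 + g) = ((2 + 29) - 2537)*(314 - 1682) = (31 - 2537)*(-1368) = -2506*(-1368) = 3428208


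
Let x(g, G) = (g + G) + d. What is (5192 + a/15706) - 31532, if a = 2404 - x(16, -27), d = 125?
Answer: -206846875/7853 ≈ -26340.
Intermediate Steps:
x(g, G) = 125 + G + g (x(g, G) = (g + G) + 125 = (G + g) + 125 = 125 + G + g)
a = 2290 (a = 2404 - (125 - 27 + 16) = 2404 - 1*114 = 2404 - 114 = 2290)
(5192 + a/15706) - 31532 = (5192 + 2290/15706) - 31532 = (5192 + 2290*(1/15706)) - 31532 = (5192 + 1145/7853) - 31532 = 40773921/7853 - 31532 = -206846875/7853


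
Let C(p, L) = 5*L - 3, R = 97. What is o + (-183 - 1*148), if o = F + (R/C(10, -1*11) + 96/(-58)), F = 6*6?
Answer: -17303/58 ≈ -298.33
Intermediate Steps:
C(p, L) = -3 + 5*L
F = 36
o = 1895/58 (o = 36 + (97/(-3 + 5*(-1*11)) + 96/(-58)) = 36 + (97/(-3 + 5*(-11)) + 96*(-1/58)) = 36 + (97/(-3 - 55) - 48/29) = 36 + (97/(-58) - 48/29) = 36 + (97*(-1/58) - 48/29) = 36 + (-97/58 - 48/29) = 36 - 193/58 = 1895/58 ≈ 32.672)
o + (-183 - 1*148) = 1895/58 + (-183 - 1*148) = 1895/58 + (-183 - 148) = 1895/58 - 331 = -17303/58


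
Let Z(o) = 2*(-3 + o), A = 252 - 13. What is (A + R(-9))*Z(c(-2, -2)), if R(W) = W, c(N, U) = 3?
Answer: 0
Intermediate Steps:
A = 239
Z(o) = -6 + 2*o
(A + R(-9))*Z(c(-2, -2)) = (239 - 9)*(-6 + 2*3) = 230*(-6 + 6) = 230*0 = 0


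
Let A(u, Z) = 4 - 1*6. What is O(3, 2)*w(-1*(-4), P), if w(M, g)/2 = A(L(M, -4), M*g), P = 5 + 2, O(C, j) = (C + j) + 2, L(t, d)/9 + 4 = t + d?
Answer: -28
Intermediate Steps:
L(t, d) = -36 + 9*d + 9*t (L(t, d) = -36 + 9*(t + d) = -36 + 9*(d + t) = -36 + (9*d + 9*t) = -36 + 9*d + 9*t)
O(C, j) = 2 + C + j
A(u, Z) = -2 (A(u, Z) = 4 - 6 = -2)
P = 7
w(M, g) = -4 (w(M, g) = 2*(-2) = -4)
O(3, 2)*w(-1*(-4), P) = (2 + 3 + 2)*(-4) = 7*(-4) = -28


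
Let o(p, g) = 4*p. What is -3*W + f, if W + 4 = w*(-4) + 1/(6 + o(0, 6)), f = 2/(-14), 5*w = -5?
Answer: -9/14 ≈ -0.64286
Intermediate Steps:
w = -1 (w = (⅕)*(-5) = -1)
f = -⅐ (f = 2*(-1/14) = -⅐ ≈ -0.14286)
W = ⅙ (W = -4 + (-1*(-4) + 1/(6 + 4*0)) = -4 + (4 + 1/(6 + 0)) = -4 + (4 + 1/6) = -4 + (4 + ⅙) = -4 + 25/6 = ⅙ ≈ 0.16667)
-3*W + f = -3*⅙ - ⅐ = -½ - ⅐ = -9/14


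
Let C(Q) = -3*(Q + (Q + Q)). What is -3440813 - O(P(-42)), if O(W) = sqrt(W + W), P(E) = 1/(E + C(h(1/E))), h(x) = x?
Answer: -3440813 - 2*I*sqrt(455)/195 ≈ -3.4408e+6 - 0.21878*I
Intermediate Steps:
C(Q) = -9*Q (C(Q) = -3*(Q + 2*Q) = -9*Q)
P(E) = 1/(E - 9/E)
O(W) = sqrt(2)*sqrt(W) (O(W) = sqrt(2*W) = sqrt(2)*sqrt(W))
-3440813 - O(P(-42)) = -3440813 - sqrt(2)*sqrt(-42/(-9 + (-42)**2)) = -3440813 - sqrt(2)*sqrt(-42/(-9 + 1764)) = -3440813 - sqrt(2)*sqrt(-42/1755) = -3440813 - sqrt(2)*sqrt(-42*1/1755) = -3440813 - sqrt(2)*sqrt(-14/585) = -3440813 - sqrt(2)*I*sqrt(910)/195 = -3440813 - 2*I*sqrt(455)/195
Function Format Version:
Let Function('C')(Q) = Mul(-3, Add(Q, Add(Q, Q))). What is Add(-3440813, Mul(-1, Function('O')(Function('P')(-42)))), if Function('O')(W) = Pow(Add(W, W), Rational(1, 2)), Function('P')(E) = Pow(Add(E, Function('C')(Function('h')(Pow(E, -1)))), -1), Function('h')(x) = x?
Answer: Add(-3440813, Mul(Rational(-2, 195), I, Pow(455, Rational(1, 2)))) ≈ Add(-3.4408e+6, Mul(-0.21878, I))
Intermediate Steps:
Function('C')(Q) = Mul(-9, Q) (Function('C')(Q) = Mul(-3, Add(Q, Mul(2, Q))) = Mul(-3, Mul(3, Q)) = Mul(-9, Q))
Function('P')(E) = Pow(Add(E, Mul(-9, Pow(E, -1))), -1)
Function('O')(W) = Mul(Pow(2, Rational(1, 2)), Pow(W, Rational(1, 2))) (Function('O')(W) = Pow(Mul(2, W), Rational(1, 2)) = Mul(Pow(2, Rational(1, 2)), Pow(W, Rational(1, 2))))
Add(-3440813, Mul(-1, Function('O')(Function('P')(-42)))) = Add(-3440813, Mul(-1, Mul(Pow(2, Rational(1, 2)), Pow(Mul(-42, Pow(Add(-9, Pow(-42, 2)), -1)), Rational(1, 2))))) = Add(-3440813, Mul(-1, Mul(Pow(2, Rational(1, 2)), Pow(Mul(-42, Pow(Add(-9, 1764), -1)), Rational(1, 2))))) = Add(-3440813, Mul(-1, Mul(Pow(2, Rational(1, 2)), Pow(Mul(-42, Pow(1755, -1)), Rational(1, 2))))) = Add(-3440813, Mul(-1, Mul(Pow(2, Rational(1, 2)), Pow(Mul(-42, Rational(1, 1755)), Rational(1, 2))))) = Add(-3440813, Mul(-1, Mul(Pow(2, Rational(1, 2)), Pow(Rational(-14, 585), Rational(1, 2))))) = Add(-3440813, Mul(-1, Mul(Pow(2, Rational(1, 2)), Mul(Rational(1, 195), I, Pow(910, Rational(1, 2)))))) = Add(-3440813, Mul(-1, Mul(Rational(2, 195), I, Pow(455, Rational(1, 2))))) = Add(-3440813, Mul(Rational(-2, 195), I, Pow(455, Rational(1, 2))))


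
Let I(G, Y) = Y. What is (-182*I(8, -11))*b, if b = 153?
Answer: 306306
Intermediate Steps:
(-182*I(8, -11))*b = -182*(-11)*153 = 2002*153 = 306306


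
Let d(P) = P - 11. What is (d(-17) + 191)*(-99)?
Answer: -16137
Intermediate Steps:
d(P) = -11 + P
(d(-17) + 191)*(-99) = ((-11 - 17) + 191)*(-99) = (-28 + 191)*(-99) = 163*(-99) = -16137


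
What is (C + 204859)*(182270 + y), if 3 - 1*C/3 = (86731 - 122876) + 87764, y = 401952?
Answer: 29217526442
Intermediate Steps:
C = -154848 (C = 9 - 3*((86731 - 122876) + 87764) = 9 - 3*(-36145 + 87764) = 9 - 3*51619 = 9 - 154857 = -154848)
(C + 204859)*(182270 + y) = (-154848 + 204859)*(182270 + 401952) = 50011*584222 = 29217526442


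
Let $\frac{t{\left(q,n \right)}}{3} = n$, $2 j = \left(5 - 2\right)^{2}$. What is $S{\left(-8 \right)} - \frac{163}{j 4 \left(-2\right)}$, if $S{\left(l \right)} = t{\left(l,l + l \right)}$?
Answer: $- \frac{1565}{36} \approx -43.472$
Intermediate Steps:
$j = \frac{9}{2}$ ($j = \frac{\left(5 - 2\right)^{2}}{2} = \frac{3^{2}}{2} = \frac{1}{2} \cdot 9 = \frac{9}{2} \approx 4.5$)
$t{\left(q,n \right)} = 3 n$
$S{\left(l \right)} = 6 l$ ($S{\left(l \right)} = 3 \left(l + l\right) = 3 \cdot 2 l = 6 l$)
$S{\left(-8 \right)} - \frac{163}{j 4 \left(-2\right)} = 6 \left(-8\right) - \frac{163}{\frac{9}{2} \cdot 4 \left(-2\right)} = -48 - \frac{163}{18 \left(-2\right)} = -48 - \frac{163}{-36} = -48 - 163 \left(- \frac{1}{36}\right) = -48 - - \frac{163}{36} = -48 + \frac{163}{36} = - \frac{1565}{36}$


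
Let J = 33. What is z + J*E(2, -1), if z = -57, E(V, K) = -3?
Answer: -156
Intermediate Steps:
z + J*E(2, -1) = -57 + 33*(-3) = -57 - 99 = -156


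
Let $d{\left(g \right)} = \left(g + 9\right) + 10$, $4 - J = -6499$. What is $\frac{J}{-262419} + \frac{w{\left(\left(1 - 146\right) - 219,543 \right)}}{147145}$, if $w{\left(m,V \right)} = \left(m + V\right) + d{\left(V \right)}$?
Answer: $- \frac{762431456}{38613643755} \approx -0.019745$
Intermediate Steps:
$J = 6503$ ($J = 4 - -6499 = 4 + 6499 = 6503$)
$d{\left(g \right)} = 19 + g$ ($d{\left(g \right)} = \left(9 + g\right) + 10 = 19 + g$)
$w{\left(m,V \right)} = 19 + m + 2 V$ ($w{\left(m,V \right)} = \left(m + V\right) + \left(19 + V\right) = \left(V + m\right) + \left(19 + V\right) = 19 + m + 2 V$)
$\frac{J}{-262419} + \frac{w{\left(\left(1 - 146\right) - 219,543 \right)}}{147145} = \frac{6503}{-262419} + \frac{19 + \left(\left(1 - 146\right) - 219\right) + 2 \cdot 543}{147145} = 6503 \left(- \frac{1}{262419}\right) + \left(19 - 364 + 1086\right) \frac{1}{147145} = - \frac{6503}{262419} + \left(19 - 364 + 1086\right) \frac{1}{147145} = - \frac{6503}{262419} + 741 \cdot \frac{1}{147145} = - \frac{6503}{262419} + \frac{741}{147145} = - \frac{762431456}{38613643755}$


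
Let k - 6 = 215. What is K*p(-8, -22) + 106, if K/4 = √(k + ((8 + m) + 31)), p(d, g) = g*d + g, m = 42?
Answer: 106 + 616*√302 ≈ 10811.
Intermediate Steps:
k = 221 (k = 6 + 215 = 221)
p(d, g) = g + d*g (p(d, g) = d*g + g = g + d*g)
K = 4*√302 (K = 4*√(221 + ((8 + 42) + 31)) = 4*√(221 + (50 + 31)) = 4*√(221 + 81) = 4*√302 ≈ 69.513)
K*p(-8, -22) + 106 = (4*√302)*(-22*(1 - 8)) + 106 = (4*√302)*(-22*(-7)) + 106 = (4*√302)*154 + 106 = 616*√302 + 106 = 106 + 616*√302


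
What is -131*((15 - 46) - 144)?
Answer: 22925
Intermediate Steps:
-131*((15 - 46) - 144) = -131*(-31 - 144) = -131*(-175) = 22925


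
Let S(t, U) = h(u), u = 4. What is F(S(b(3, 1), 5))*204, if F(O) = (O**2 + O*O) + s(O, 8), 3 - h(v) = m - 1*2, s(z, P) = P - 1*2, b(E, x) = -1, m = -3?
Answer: 27336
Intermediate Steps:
s(z, P) = -2 + P (s(z, P) = P - 2 = -2 + P)
h(v) = 8 (h(v) = 3 - (-3 - 1*2) = 3 - (-3 - 2) = 3 - 1*(-5) = 3 + 5 = 8)
S(t, U) = 8
F(O) = 6 + 2*O**2 (F(O) = (O**2 + O*O) + (-2 + 8) = (O**2 + O**2) + 6 = 2*O**2 + 6 = 6 + 2*O**2)
F(S(b(3, 1), 5))*204 = (6 + 2*8**2)*204 = (6 + 2*64)*204 = (6 + 128)*204 = 134*204 = 27336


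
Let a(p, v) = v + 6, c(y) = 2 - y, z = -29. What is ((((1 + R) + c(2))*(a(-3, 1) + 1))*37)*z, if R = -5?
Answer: 34336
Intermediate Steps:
a(p, v) = 6 + v
((((1 + R) + c(2))*(a(-3, 1) + 1))*37)*z = ((((1 - 5) + (2 - 1*2))*((6 + 1) + 1))*37)*(-29) = (((-4 + (2 - 2))*(7 + 1))*37)*(-29) = (((-4 + 0)*8)*37)*(-29) = (-4*8*37)*(-29) = -32*37*(-29) = -1184*(-29) = 34336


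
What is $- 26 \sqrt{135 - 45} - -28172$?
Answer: $28172 - 78 \sqrt{10} \approx 27925.0$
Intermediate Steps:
$- 26 \sqrt{135 - 45} - -28172 = - 26 \sqrt{90} + 28172 = - 26 \cdot 3 \sqrt{10} + 28172 = - 78 \sqrt{10} + 28172 = 28172 - 78 \sqrt{10}$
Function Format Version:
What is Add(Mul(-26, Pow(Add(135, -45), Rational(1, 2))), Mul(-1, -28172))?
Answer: Add(28172, Mul(-78, Pow(10, Rational(1, 2)))) ≈ 27925.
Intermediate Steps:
Add(Mul(-26, Pow(Add(135, -45), Rational(1, 2))), Mul(-1, -28172)) = Add(Mul(-26, Pow(90, Rational(1, 2))), 28172) = Add(Mul(-26, Mul(3, Pow(10, Rational(1, 2)))), 28172) = Add(Mul(-78, Pow(10, Rational(1, 2))), 28172) = Add(28172, Mul(-78, Pow(10, Rational(1, 2))))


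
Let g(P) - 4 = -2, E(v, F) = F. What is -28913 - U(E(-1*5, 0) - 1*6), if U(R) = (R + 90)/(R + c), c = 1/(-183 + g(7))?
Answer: -31413227/1087 ≈ -28899.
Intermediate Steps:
g(P) = 2 (g(P) = 4 - 2 = 2)
c = -1/181 (c = 1/(-183 + 2) = 1/(-181) = -1/181 ≈ -0.0055249)
U(R) = (90 + R)/(-1/181 + R) (U(R) = (R + 90)/(R - 1/181) = (90 + R)/(-1/181 + R))
-28913 - U(E(-1*5, 0) - 1*6) = -28913 - 181*(90 + (0 - 1*6))/(-1 + 181*(0 - 1*6)) = -28913 - 181*(90 + (0 - 6))/(-1 + 181*(0 - 6)) = -28913 - 181*(90 - 6)/(-1 + 181*(-6)) = -28913 - 181*84/(-1 - 1086) = -28913 - 181*84/(-1087) = -28913 - 181*(-1)*84/1087 = -28913 - 1*(-15204/1087) = -28913 + 15204/1087 = -31413227/1087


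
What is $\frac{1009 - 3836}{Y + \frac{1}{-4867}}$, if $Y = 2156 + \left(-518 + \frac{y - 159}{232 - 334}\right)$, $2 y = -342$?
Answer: $- \frac{233903153}{135794150} \approx -1.7225$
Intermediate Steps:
$y = -171$ ($y = \frac{1}{2} \left(-342\right) = -171$)
$Y = \frac{27901}{17}$ ($Y = 2156 - \left(518 - \frac{-171 - 159}{232 - 334}\right) = 2156 - \left(518 + \frac{330}{-102}\right) = 2156 - \frac{8751}{17} = \frac{27901}{17} \approx 1641.2$)
$\frac{1009 - 3836}{Y + \frac{1}{-4867}} = \frac{1009 - 3836}{\frac{27901}{17} + \frac{1}{-4867}} = - \frac{2827}{\frac{27901}{17} - \frac{1}{4867}} = - \frac{2827}{\frac{135794150}{82739}} = \left(-2827\right) \frac{82739}{135794150} = - \frac{233903153}{135794150}$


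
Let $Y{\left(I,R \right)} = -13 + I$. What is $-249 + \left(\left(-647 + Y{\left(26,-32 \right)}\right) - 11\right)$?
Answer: $-894$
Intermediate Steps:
$-249 + \left(\left(-647 + Y{\left(26,-32 \right)}\right) - 11\right) = -249 + \left(\left(-647 + \left(-13 + 26\right)\right) - 11\right) = -249 + \left(\left(-647 + 13\right) - 11\right) = -249 - 645 = -894$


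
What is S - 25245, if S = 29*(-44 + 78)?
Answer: -24259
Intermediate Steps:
S = 986 (S = 29*34 = 986)
S - 25245 = 986 - 25245 = -24259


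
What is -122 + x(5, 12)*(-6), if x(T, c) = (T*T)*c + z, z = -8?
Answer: -1874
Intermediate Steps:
x(T, c) = -8 + c*T**2 (x(T, c) = (T*T)*c - 8 = T**2*c - 8 = c*T**2 - 8 = -8 + c*T**2)
-122 + x(5, 12)*(-6) = -122 + (-8 + 12*5**2)*(-6) = -122 + (-8 + 12*25)*(-6) = -122 + (-8 + 300)*(-6) = -122 + 292*(-6) = -122 - 1752 = -1874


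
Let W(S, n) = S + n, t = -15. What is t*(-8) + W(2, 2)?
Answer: 124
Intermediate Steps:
t*(-8) + W(2, 2) = -15*(-8) + (2 + 2) = 120 + 4 = 124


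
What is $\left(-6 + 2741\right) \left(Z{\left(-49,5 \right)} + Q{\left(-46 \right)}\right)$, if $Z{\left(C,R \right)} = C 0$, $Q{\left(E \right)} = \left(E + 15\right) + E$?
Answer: $-210595$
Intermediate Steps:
$Q{\left(E \right)} = 15 + 2 E$ ($Q{\left(E \right)} = \left(15 + E\right) + E = 15 + 2 E$)
$Z{\left(C,R \right)} = 0$
$\left(-6 + 2741\right) \left(Z{\left(-49,5 \right)} + Q{\left(-46 \right)}\right) = \left(-6 + 2741\right) \left(0 + \left(15 + 2 \left(-46\right)\right)\right) = 2735 \left(0 + \left(15 - 92\right)\right) = 2735 \left(0 - 77\right) = 2735 \left(-77\right) = -210595$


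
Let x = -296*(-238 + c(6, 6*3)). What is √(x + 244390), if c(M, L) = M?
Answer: √313062 ≈ 559.52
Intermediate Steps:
x = 68672 (x = -296*(-238 + 6) = -296*(-232) = 68672)
√(x + 244390) = √(68672 + 244390) = √313062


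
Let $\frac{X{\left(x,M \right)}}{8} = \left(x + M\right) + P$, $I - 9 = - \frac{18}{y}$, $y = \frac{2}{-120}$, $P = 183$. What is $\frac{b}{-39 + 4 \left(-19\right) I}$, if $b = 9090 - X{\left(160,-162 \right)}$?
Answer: $- \frac{7642}{82803} \approx -0.092291$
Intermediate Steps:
$y = - \frac{1}{60}$ ($y = 2 \left(- \frac{1}{120}\right) = - \frac{1}{60} \approx -0.016667$)
$I = 1089$ ($I = 9 - \frac{18}{- \frac{1}{60}} = 9 - -1080 = 9 + 1080 = 1089$)
$X{\left(x,M \right)} = 1464 + 8 M + 8 x$ ($X{\left(x,M \right)} = 8 \left(\left(x + M\right) + 183\right) = 8 \left(\left(M + x\right) + 183\right) = 8 \left(183 + M + x\right) = 1464 + 8 M + 8 x$)
$b = 7642$ ($b = 9090 - \left(1464 + 8 \left(-162\right) + 8 \cdot 160\right) = 9090 - \left(1464 - 1296 + 1280\right) = 9090 - 1448 = 7642$)
$\frac{b}{-39 + 4 \left(-19\right) I} = \frac{7642}{-39 + 4 \left(-19\right) 1089} = \frac{7642}{-39 - 82764} = \frac{7642}{-82803} = 7642 \left(- \frac{1}{82803}\right) = - \frac{7642}{82803}$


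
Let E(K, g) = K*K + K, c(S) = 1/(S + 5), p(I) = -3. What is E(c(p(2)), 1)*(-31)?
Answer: -93/4 ≈ -23.250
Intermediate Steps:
c(S) = 1/(5 + S)
E(K, g) = K + K² (E(K, g) = K² + K = K + K²)
E(c(p(2)), 1)*(-31) = ((1 + 1/(5 - 3))/(5 - 3))*(-31) = ((1 + 1/2)/2)*(-31) = ((1 + ½)/2)*(-31) = ((½)*(3/2))*(-31) = (¾)*(-31) = -93/4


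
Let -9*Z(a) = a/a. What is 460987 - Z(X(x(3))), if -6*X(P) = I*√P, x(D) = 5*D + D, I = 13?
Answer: 4148884/9 ≈ 4.6099e+5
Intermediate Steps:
x(D) = 6*D
X(P) = -13*√P/6
Z(a) = -⅑ (Z(a) = -a/(9*a) = -⅑*1 = -⅑)
460987 - Z(X(x(3))) = 460987 - 1*(-⅑) = 460987 + ⅑ = 4148884/9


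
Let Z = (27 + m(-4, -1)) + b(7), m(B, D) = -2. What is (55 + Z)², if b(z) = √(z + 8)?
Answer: (80 + √15)² ≈ 7034.7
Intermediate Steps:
b(z) = √(8 + z)
Z = 25 + √15 (Z = (27 - 2) + √(8 + 7) = 25 + √15 ≈ 28.873)
(55 + Z)² = (55 + (25 + √15))² = (80 + √15)²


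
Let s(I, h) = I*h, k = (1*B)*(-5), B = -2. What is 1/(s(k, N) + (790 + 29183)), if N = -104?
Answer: 1/28933 ≈ 3.4563e-5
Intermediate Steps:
k = 10 (k = (1*(-2))*(-5) = -2*(-5) = 10)
1/(s(k, N) + (790 + 29183)) = 1/(10*(-104) + (790 + 29183)) = 1/(-1040 + 29973) = 1/28933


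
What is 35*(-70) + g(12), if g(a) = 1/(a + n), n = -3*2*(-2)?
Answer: -58799/24 ≈ -2450.0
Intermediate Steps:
n = 12 (n = -6*(-2) = 12)
g(a) = 1/(12 + a) (g(a) = 1/(a + 12) = 1/(12 + a))
35*(-70) + g(12) = 35*(-70) + 1/(12 + 12) = -2450 + 1/24 = -58799/24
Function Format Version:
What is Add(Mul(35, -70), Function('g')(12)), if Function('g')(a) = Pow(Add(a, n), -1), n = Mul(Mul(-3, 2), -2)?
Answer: Rational(-58799, 24) ≈ -2450.0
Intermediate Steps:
n = 12 (n = Mul(-6, -2) = 12)
Function('g')(a) = Pow(Add(12, a), -1) (Function('g')(a) = Pow(Add(a, 12), -1) = Pow(Add(12, a), -1))
Add(Mul(35, -70), Function('g')(12)) = Add(Mul(35, -70), Pow(Add(12, 12), -1)) = Add(-2450, Pow(24, -1)) = Add(-2450, Rational(1, 24)) = Rational(-58799, 24)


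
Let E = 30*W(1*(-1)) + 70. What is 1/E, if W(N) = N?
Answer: 1/40 ≈ 0.025000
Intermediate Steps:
E = 40 (E = 30*(1*(-1)) + 70 = 30*(-1) + 70 = -30 + 70 = 40)
1/E = 1/40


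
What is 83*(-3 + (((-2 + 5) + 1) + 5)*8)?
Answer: 5727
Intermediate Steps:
83*(-3 + (((-2 + 5) + 1) + 5)*8) = 83*(-3 + ((3 + 1) + 5)*8) = 83*(-3 + (4 + 5)*8) = 83*(-3 + 9*8) = 83*(-3 + 72) = 83*69 = 5727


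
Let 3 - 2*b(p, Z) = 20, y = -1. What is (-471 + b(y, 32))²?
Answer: 919681/4 ≈ 2.2992e+5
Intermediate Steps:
b(p, Z) = -17/2 (b(p, Z) = 3/2 - ½*20 = 3/2 - 10 = -17/2)
(-471 + b(y, 32))² = (-471 - 17/2)² = (-959/2)² = 919681/4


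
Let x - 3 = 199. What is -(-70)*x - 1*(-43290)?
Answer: 57430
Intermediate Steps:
x = 202 (x = 3 + 199 = 202)
-(-70)*x - 1*(-43290) = -(-70)*202 - 1*(-43290) = -1*(-14140) + 43290 = 14140 + 43290 = 57430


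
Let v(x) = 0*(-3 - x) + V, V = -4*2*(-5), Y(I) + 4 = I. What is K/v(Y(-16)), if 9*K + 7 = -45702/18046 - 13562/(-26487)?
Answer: -1077914959/43018596180 ≈ -0.025057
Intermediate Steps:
Y(I) = -4 + I
V = 40 (V = -8*(-5) = 40)
v(x) = 40 (v(x) = 0*(-3 - x) + 40 = 0 + 40 = 40)
K = -2155829918/2150929809 (K = -7/9 + (-45702/18046 - 13562/(-26487))/9 = -7/9 + (-45702*1/18046 - 13562*(-1/26487))/9 = -7/9 + (-22851/9023 + 13562/26487)/9 = -7/9 + (1/9)*(-482884511/238992201) = -7/9 - 482884511/2150929809 = -2155829918/2150929809 ≈ -1.0023)
K/v(Y(-16)) = -2155829918/2150929809/40 = -2155829918/2150929809*1/40 = -1077914959/43018596180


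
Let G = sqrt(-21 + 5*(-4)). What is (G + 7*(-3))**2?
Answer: (21 - I*sqrt(41))**2 ≈ 400.0 - 268.93*I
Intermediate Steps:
G = I*sqrt(41) (G = sqrt(-21 - 20) = sqrt(-41) = I*sqrt(41) ≈ 6.4031*I)
(G + 7*(-3))**2 = (I*sqrt(41) + 7*(-3))**2 = (I*sqrt(41) - 21)**2 = (-21 + I*sqrt(41))**2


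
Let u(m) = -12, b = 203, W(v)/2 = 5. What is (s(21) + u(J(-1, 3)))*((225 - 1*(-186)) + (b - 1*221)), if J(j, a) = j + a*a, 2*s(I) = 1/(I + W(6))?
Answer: -291999/62 ≈ -4709.7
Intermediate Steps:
W(v) = 10 (W(v) = 2*5 = 10)
s(I) = 1/(2*(10 + I)) (s(I) = 1/(2*(I + 10)) = 1/(2*(10 + I)))
J(j, a) = j + a**2
(s(21) + u(J(-1, 3)))*((225 - 1*(-186)) + (b - 1*221)) = (1/(2*(10 + 21)) - 12)*((225 - 1*(-186)) + (203 - 1*221)) = ((1/2)/31 - 12)*((225 + 186) + (203 - 221)) = ((1/2)*(1/31) - 12)*(411 - 18) = (1/62 - 12)*393 = -743/62*393 = -291999/62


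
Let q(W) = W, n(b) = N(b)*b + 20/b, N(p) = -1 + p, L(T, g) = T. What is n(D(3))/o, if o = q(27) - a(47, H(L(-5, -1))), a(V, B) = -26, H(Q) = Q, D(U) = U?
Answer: 38/159 ≈ 0.23899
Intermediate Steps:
n(b) = 20/b + b*(-1 + b) (n(b) = (-1 + b)*b + 20/b = b*(-1 + b) + 20/b = 20/b + b*(-1 + b))
o = 53 (o = 27 - 1*(-26) = 27 + 26 = 53)
n(D(3))/o = (3**2 - 1*3 + 20/3)/53 = (9 - 3 + 20*(1/3))*(1/53) = (9 - 3 + 20/3)*(1/53) = (38/3)*(1/53) = 38/159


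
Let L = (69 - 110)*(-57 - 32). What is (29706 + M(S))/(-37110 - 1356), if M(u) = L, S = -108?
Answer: -33355/38466 ≈ -0.86713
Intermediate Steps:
L = 3649 (L = -41*(-89) = 3649)
M(u) = 3649
(29706 + M(S))/(-37110 - 1356) = (29706 + 3649)/(-37110 - 1356) = 33355/(-38466) = 33355*(-1/38466) = -33355/38466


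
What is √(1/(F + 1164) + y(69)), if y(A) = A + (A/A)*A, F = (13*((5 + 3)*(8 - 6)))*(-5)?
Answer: √530503/62 ≈ 11.748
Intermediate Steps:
F = -1040 (F = (13*(8*2))*(-5) = (13*16)*(-5) = 208*(-5) = -1040)
y(A) = 2*A (y(A) = A + 1*A = A + A = 2*A)
√(1/(F + 1164) + y(69)) = √(1/(-1040 + 1164) + 2*69) = √(1/124 + 138) = √(17113/124) = √530503/62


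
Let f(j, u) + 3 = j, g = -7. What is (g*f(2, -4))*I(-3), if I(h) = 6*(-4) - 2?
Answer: -182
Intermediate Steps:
f(j, u) = -3 + j
I(h) = -26 (I(h) = -24 - 2 = -26)
(g*f(2, -4))*I(-3) = -7*(-3 + 2)*(-26) = -7*(-1)*(-26) = 7*(-26) = -182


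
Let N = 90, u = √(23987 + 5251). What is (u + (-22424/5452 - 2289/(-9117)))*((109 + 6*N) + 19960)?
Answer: -329675268985/4142157 + 20609*√29238 ≈ 3.4444e+6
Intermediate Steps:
u = √29238 ≈ 170.99
(u + (-22424/5452 - 2289/(-9117)))*((109 + 6*N) + 19960) = (√29238 + (-22424/5452 - 2289/(-9117)))*((109 + 6*90) + 19960) = (√29238 + (-22424*1/5452 - 2289*(-1/9117)))*((109 + 540) + 19960) = (√29238 + (-5606/1363 + 763/3039))*(649 + 19960) = (√29238 - 15996665/4142157)*20609 = (-15996665/4142157 + √29238)*20609 = -329675268985/4142157 + 20609*√29238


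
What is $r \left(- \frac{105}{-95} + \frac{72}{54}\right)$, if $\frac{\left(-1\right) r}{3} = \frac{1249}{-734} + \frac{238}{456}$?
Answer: $\frac{13721107}{1589844} \approx 8.6305$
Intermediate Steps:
$r = \frac{98713}{27892}$ ($r = - 3 \left(\frac{1249}{-734} + \frac{238}{456}\right) = - 3 \left(1249 \left(- \frac{1}{734}\right) + 238 \cdot \frac{1}{456}\right) = - 3 \left(- \frac{1249}{734} + \frac{119}{228}\right) = \left(-3\right) \left(- \frac{98713}{83676}\right) = \frac{98713}{27892} \approx 3.5391$)
$r \left(- \frac{105}{-95} + \frac{72}{54}\right) = \frac{98713 \left(- \frac{105}{-95} + \frac{72}{54}\right)}{27892} = \frac{98713 \left(\left(-105\right) \left(- \frac{1}{95}\right) + 72 \cdot \frac{1}{54}\right)}{27892} = \frac{98713 \left(\frac{21}{19} + \frac{4}{3}\right)}{27892} = \frac{98713}{27892} \cdot \frac{139}{57} = \frac{13721107}{1589844}$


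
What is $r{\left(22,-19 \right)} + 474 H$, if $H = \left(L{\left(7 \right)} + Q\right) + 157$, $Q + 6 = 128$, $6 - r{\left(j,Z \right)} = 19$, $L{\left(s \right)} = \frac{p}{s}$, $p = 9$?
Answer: $\frac{929897}{7} \approx 1.3284 \cdot 10^{5}$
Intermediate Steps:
$L{\left(s \right)} = \frac{9}{s}$
$r{\left(j,Z \right)} = -13$ ($r{\left(j,Z \right)} = 6 - 19 = -13$)
$Q = 122$ ($Q = -6 + 128 = 122$)
$H = \frac{1962}{7}$ ($H = \left(\frac{9}{7} + 122\right) + 157 = \frac{863}{7} + 157 = \frac{1962}{7} \approx 280.29$)
$r{\left(22,-19 \right)} + 474 H = -13 + 474 \cdot \frac{1962}{7} = -13 + \frac{929988}{7} = \frac{929897}{7}$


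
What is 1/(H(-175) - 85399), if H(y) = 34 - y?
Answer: -1/85190 ≈ -1.1738e-5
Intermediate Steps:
1/(H(-175) - 85399) = 1/((34 - 1*(-175)) - 85399) = 1/((34 + 175) - 85399) = 1/(209 - 85399) = 1/(-85190) = -1/85190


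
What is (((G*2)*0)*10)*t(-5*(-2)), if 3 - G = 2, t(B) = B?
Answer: 0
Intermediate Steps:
G = 1 (G = 3 - 1*2 = 3 - 2 = 1)
(((G*2)*0)*10)*t(-5*(-2)) = (((1*2)*0)*10)*(-5*(-2)) = ((2*0)*10)*10 = (0*10)*10 = 0*10 = 0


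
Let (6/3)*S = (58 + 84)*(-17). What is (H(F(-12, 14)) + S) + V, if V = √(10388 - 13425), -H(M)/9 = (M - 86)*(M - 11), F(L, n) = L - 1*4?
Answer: -25993 + I*√3037 ≈ -25993.0 + 55.109*I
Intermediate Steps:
F(L, n) = -4 + L (F(L, n) = L - 4 = -4 + L)
H(M) = -9*(-86 + M)*(-11 + M) (H(M) = -9*(M - 86)*(M - 11) = -9*(-86 + M)*(-11 + M))
V = I*√3037 (V = √(-3037) = I*√3037 ≈ 55.109*I)
S = -1207 (S = ((58 + 84)*(-17))/2 = (142*(-17))/2 = (½)*(-2414) = -1207)
(H(F(-12, 14)) + S) + V = ((-8514 - 9*(-4 - 12)² + 873*(-4 - 12)) - 1207) + I*√3037 = ((-8514 - 9*(-16)² + 873*(-16)) - 1207) + I*√3037 = ((-8514 - 9*256 - 13968) - 1207) + I*√3037 = ((-8514 - 2304 - 13968) - 1207) + I*√3037 = (-24786 - 1207) + I*√3037 = -25993 + I*√3037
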